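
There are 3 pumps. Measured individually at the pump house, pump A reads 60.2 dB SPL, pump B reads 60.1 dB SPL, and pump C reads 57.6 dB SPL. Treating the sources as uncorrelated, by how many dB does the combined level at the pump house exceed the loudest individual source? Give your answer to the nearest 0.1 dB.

4.0 dB

Incoherent sources sum as intensities:
L_total = 10·log₁₀(10^(60.2/10) + 10^(60.1/10) + 10^(57.6/10)) = 64.23 dB SPL.
Excess over the loudest (60.2 dB): 64.23 − 60.2 = 4.0 dB.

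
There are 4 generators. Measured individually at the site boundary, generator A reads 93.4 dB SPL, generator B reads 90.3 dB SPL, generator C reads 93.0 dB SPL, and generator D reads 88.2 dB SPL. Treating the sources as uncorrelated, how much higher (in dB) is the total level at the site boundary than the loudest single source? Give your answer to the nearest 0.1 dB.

4.3 dB

Uncorrelated sources add in intensity (power), not in dB.
L_total = 10·log₁₀(10^(93.4/10) + 10^(90.3/10) + 10^(93.0/10) + 10^(88.2/10)) = 97.72 dB SPL.
Excess over the loudest (93.4 dB): 97.72 − 93.4 = 4.3 dB.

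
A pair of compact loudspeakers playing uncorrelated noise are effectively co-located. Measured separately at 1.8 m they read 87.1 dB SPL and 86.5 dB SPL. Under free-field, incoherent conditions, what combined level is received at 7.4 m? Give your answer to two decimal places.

Combined at 1.8 m: 10·log₁₀(10^(87.1/10)+10^(86.5/10)) = 89.821 dB SPL.
Then apply −20·log₁₀(7.4/1.8) = -12.279 dB → 77.54 dB SPL.

77.54 dB SPL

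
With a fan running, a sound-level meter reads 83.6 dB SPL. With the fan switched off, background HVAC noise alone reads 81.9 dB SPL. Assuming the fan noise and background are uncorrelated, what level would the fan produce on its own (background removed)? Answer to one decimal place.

Subtract intensities: L_src = 10·log₁₀(10^(L_total/10) − 10^(L_bg/10)).
L_src = 10·log₁₀(10^(83.6/10) − 10^(81.9/10)) = 10·log₁₀(74210000) = 78.7 dB SPL.

78.7 dB SPL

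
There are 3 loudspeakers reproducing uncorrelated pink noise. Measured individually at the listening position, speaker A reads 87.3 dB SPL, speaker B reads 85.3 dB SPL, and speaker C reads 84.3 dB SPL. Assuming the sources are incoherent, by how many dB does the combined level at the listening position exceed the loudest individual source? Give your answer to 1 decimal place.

3.3 dB

Incoherent sources sum as intensities:
L_total = 10·log₁₀(10^(87.3/10) + 10^(85.3/10) + 10^(84.3/10)) = 90.59 dB SPL.
Excess over the loudest (87.3 dB): 90.59 − 87.3 = 3.3 dB.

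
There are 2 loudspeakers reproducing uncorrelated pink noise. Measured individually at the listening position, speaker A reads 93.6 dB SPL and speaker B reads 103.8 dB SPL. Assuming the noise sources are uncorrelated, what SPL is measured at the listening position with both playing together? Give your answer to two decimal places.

104.20 dB SPL

Uncorrelated sources add in intensity (power), not in dB.
L_total = 10·log₁₀(10^(93.6/10) + 10^(103.8/10)) = 10·log₁₀(26279000000) = 104.20 dB SPL.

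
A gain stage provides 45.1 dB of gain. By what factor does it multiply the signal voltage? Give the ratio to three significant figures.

Voltage ratio = 10^(dB/20).
10^(45.1/20) = 10^(2.255) = 180.

180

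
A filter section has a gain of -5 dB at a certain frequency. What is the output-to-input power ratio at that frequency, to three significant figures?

0.316

Power ratio = 10^(dB/10).
10^(-5/10) = 10^(-0.5000) = 0.316.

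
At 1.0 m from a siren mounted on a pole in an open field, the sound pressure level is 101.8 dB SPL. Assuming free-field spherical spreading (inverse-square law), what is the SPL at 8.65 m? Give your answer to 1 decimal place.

83.1 dB SPL

Free-field point source: level drops by 20·log₁₀ of the distance ratio.
ΔL = −20·log₁₀(8.65/1.0) = -18.74 dB, so L₂ = 101.8 + (-18.74) = 83.1 dB SPL.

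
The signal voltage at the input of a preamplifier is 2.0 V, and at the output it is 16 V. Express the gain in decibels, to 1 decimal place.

Voltage ratio → dB uses the 20·log₁₀ form:
20·log₁₀(16/2.0) = 20·log₁₀(8.000) = 18.1 dB.

18.1 dB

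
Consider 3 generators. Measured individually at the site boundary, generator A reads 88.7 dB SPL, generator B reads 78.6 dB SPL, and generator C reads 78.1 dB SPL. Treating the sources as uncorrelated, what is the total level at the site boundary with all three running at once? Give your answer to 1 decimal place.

89.4 dB SPL

Uncorrelated sources add in intensity (power), not in dB.
L_total = 10·log₁₀(10^(88.7/10) + 10^(78.6/10) + 10^(78.1/10)) = 10·log₁₀(878300000) = 89.4 dB SPL.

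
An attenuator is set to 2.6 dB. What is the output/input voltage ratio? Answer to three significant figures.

0.741

Voltage ratio = 10^(dB/20).
10^(-2.6/20) = 10^(-0.1300) = 0.741.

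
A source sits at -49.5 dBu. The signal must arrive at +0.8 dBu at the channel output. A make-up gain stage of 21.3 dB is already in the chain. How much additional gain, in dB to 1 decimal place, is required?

29.0 dB

The required make-up gain is the shortfall in the dB sum.
G = +0.8 − (-49.5) − 21.3 = 29.0 dB.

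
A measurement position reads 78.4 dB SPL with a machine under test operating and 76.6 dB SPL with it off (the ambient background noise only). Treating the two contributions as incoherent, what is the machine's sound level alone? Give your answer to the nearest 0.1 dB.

Subtract intensities: L_src = 10·log₁₀(10^(L_total/10) − 10^(L_bg/10)).
L_src = 10·log₁₀(10^(78.4/10) − 10^(76.6/10)) = 10·log₁₀(23470000) = 73.7 dB SPL.

73.7 dB SPL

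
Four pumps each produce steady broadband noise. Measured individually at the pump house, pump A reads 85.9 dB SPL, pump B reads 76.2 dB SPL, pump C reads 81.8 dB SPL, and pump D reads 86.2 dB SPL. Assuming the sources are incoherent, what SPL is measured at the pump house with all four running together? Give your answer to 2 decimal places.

90.00 dB SPL

Uncorrelated sources add in intensity (power), not in dB.
L_total = 10·log₁₀(10^(85.9/10) + 10^(76.2/10) + 10^(81.8/10) + 10^(86.2/10)) = 10·log₁₀(999000000) = 90.00 dB SPL.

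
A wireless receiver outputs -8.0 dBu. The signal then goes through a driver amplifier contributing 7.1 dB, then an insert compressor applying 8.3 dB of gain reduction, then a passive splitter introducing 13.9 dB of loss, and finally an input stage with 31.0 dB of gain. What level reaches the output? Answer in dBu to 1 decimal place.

+7.9 dBu

Gain stages sum in dB:
-8.0 + 7.1 − 8.3 − 13.9 + 31.0 = +7.9 dBu.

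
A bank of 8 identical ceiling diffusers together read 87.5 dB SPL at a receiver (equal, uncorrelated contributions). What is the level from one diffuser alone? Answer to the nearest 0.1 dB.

8 equal incoherent sources add 10·log₁₀(8) = 9.03 dB over one source.
L_one = 87.5 − 9.03 = 78.5 dB SPL.

78.5 dB SPL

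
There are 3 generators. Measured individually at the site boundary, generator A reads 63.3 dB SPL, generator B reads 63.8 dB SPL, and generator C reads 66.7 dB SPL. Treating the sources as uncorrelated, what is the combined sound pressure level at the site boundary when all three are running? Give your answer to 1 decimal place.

69.6 dB SPL

Uncorrelated sources add in intensity (power), not in dB.
L_total = 10·log₁₀(10^(63.3/10) + 10^(63.8/10) + 10^(66.7/10)) = 10·log₁₀(9214000) = 69.6 dB SPL.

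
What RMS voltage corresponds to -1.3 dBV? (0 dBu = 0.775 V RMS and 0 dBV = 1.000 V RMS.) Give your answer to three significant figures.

0.861 V

V = 1.000 V × 10^(-1.3/20).
= 1.000 × 0.8610 = 0.861 V.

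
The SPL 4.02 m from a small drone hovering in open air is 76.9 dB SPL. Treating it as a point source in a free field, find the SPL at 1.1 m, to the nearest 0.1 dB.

Inverse-square spreading gives ΔL = −20·log₁₀(d₂/d₁).
ΔL = −20·log₁₀(1.1/4.02) = 11.26 dB, so L₂ = 76.9 + (11.26) = 88.2 dB SPL.

88.2 dB SPL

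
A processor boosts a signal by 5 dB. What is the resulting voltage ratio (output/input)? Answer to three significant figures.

1.78

Voltage ratio = 10^(dB/20).
10^(5/20) = 10^(0.2500) = 1.78.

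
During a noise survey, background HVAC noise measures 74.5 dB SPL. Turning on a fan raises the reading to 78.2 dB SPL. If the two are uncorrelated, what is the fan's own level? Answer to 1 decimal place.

Background correction is a power subtraction:
L_src = 10·log₁₀(10^(78.2/10) − 10^(74.5/10)) = 10·log₁₀(37890000) = 75.8 dB SPL.

75.8 dB SPL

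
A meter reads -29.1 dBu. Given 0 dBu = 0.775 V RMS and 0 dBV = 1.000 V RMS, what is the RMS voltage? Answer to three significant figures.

0.0272 V

V = 0.775 V × 10^(-29.1/20).
= 0.775 × 0.03508 = 0.0272 V.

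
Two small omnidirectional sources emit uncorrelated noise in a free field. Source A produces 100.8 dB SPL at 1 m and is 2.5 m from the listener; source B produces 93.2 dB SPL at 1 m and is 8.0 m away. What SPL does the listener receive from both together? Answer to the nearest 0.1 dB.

At the listener: L_A = 100.8 − 20·log₁₀(2.5) = 92.84 dB; L_B = 93.2 − 20·log₁₀(8.0) = 75.14 dB.
Combined: 10·log₁₀(10^(92.84/10)+10^(75.14/10)) = 92.9 dB SPL.

92.9 dB SPL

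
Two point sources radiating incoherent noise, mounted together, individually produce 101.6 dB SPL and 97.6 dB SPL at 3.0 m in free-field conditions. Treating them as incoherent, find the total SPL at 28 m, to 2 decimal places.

Combined at 3.0 m: 10·log₁₀(10^(101.6/10)+10^(97.6/10)) = 103.055 dB SPL.
Then apply −20·log₁₀(28/3.0) = -19.401 dB → 83.65 dB SPL.

83.65 dB SPL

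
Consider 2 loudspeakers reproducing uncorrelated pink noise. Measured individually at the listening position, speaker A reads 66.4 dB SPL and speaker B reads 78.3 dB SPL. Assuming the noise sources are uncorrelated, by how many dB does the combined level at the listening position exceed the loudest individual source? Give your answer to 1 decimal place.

Add the sources as powers (linear), then convert back to dB:
L_total = 10·log₁₀(10^(66.4/10) + 10^(78.3/10)) = 78.57 dB SPL.
Excess over the loudest (78.3 dB): 78.57 − 78.3 = 0.3 dB.

0.3 dB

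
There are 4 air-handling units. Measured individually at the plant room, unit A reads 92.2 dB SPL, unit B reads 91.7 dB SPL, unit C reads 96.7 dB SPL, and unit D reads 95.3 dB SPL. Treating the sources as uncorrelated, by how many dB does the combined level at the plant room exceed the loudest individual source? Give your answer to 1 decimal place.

3.8 dB

Uncorrelated sources add in intensity (power), not in dB.
L_total = 10·log₁₀(10^(92.2/10) + 10^(91.7/10) + 10^(96.7/10) + 10^(95.3/10)) = 100.49 dB SPL.
Excess over the loudest (96.7 dB): 100.49 − 96.7 = 3.8 dB.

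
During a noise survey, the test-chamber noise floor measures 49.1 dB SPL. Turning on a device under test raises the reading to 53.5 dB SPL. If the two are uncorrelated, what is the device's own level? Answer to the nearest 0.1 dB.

51.5 dB SPL

Remove the background by subtracting linear intensities:
L_src = 10·log₁₀(10^(53.5/10) − 10^(49.1/10)) = 10·log₁₀(142600) = 51.5 dB SPL.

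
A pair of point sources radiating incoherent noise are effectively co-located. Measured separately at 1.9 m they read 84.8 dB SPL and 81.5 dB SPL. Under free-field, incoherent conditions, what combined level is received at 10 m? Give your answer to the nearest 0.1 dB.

Combined at 1.9 m: 10·log₁₀(10^(84.8/10)+10^(81.5/10)) = 86.47 dB SPL.
Then apply −20·log₁₀(10/1.9) = -14.42 dB → 72.0 dB SPL.

72.0 dB SPL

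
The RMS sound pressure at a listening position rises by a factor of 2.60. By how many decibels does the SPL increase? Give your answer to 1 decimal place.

Sound pressure is an amplitude quantity: ΔL = 20·log₁₀(p₂/p₁).
20·log₁₀(2.60) = 8.3 dB.

8.3 dB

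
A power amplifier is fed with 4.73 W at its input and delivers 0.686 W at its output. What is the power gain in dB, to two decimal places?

-8.39 dB

Power ratio → dB uses the 10·log₁₀ form:
10·log₁₀(0.686/4.73) = 10·log₁₀(0.1450) = -8.39 dB.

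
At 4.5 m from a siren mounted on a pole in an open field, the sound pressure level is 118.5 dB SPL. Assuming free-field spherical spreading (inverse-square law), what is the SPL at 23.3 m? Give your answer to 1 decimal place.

104.2 dB SPL

Inverse-square spreading gives ΔL = −20·log₁₀(d₂/d₁).
ΔL = −20·log₁₀(23.3/4.5) = -14.28 dB, so L₂ = 118.5 + (-14.28) = 104.2 dB SPL.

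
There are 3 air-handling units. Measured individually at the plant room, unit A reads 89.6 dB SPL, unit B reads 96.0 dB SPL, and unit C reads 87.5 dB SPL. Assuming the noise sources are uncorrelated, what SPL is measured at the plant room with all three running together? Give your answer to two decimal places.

Uncorrelated sources add in intensity (power), not in dB.
L_total = 10·log₁₀(10^(89.6/10) + 10^(96.0/10) + 10^(87.5/10)) = 10·log₁₀(5455000000) = 97.37 dB SPL.

97.37 dB SPL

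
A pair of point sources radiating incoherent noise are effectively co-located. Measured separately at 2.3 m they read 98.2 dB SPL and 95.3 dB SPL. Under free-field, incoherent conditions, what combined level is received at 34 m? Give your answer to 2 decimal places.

Combined at 2.3 m: 10·log₁₀(10^(98.2/10)+10^(95.3/10)) = 99.998 dB SPL.
Then apply −20·log₁₀(34/2.3) = -23.395 dB → 76.60 dB SPL.

76.60 dB SPL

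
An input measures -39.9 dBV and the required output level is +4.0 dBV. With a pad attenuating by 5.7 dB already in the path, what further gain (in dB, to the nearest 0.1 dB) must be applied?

49.6 dB

The required make-up gain is the shortfall in the dB sum.
G = +4.0 − (-39.9) + 5.7 = 49.6 dB.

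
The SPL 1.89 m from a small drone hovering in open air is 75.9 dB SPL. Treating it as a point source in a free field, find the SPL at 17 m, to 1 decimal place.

56.8 dB SPL

Free-field point source: level drops by 20·log₁₀ of the distance ratio.
ΔL = −20·log₁₀(17/1.89) = -19.08 dB, so L₂ = 75.9 + (-19.08) = 56.8 dB SPL.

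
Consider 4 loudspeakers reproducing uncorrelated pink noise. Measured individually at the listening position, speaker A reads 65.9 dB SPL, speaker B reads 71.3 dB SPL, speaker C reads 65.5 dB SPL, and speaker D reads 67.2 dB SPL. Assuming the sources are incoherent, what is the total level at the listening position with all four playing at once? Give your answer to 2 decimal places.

74.18 dB SPL

Uncorrelated sources add in intensity (power), not in dB.
L_total = 10·log₁₀(10^(65.9/10) + 10^(71.3/10) + 10^(65.5/10) + 10^(67.2/10)) = 10·log₁₀(26180000) = 74.18 dB SPL.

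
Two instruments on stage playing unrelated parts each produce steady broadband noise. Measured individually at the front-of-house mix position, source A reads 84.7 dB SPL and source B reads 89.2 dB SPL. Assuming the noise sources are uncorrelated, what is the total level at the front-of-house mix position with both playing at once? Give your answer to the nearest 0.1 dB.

Uncorrelated sources add in intensity (power), not in dB.
L_total = 10·log₁₀(10^(84.7/10) + 10^(89.2/10)) = 10·log₁₀(1127000000) = 90.5 dB SPL.

90.5 dB SPL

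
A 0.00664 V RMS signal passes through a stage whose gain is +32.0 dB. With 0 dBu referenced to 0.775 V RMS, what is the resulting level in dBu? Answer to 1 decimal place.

-9.3 dBu

Input level: 20·log₁₀(0.00664/0.775) = -41.34 dBu.
Output: -41.34 + 32.0 = -9.3 dBu.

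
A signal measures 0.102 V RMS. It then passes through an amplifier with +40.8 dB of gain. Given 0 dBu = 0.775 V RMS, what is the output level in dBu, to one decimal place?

Input level: 20·log₁₀(0.102/0.775) = -17.61 dBu.
Output: -17.61 + 40.8 = +23.2 dBu.

+23.2 dBu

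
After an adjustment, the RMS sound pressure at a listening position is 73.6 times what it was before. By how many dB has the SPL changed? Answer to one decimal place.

SPL change from a pressure ratio uses the 20·log₁₀ form:
20·log₁₀(73.6) = 37.3 dB.

37.3 dB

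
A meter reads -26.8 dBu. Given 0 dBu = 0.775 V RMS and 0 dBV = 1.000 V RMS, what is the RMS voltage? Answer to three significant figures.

V = 0.775 V × 10^(-26.8/20).
= 0.775 × 0.04571 = 0.0354 V.

0.0354 V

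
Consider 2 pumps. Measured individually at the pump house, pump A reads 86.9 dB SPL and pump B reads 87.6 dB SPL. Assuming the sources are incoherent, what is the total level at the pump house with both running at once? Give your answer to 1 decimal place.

90.3 dB SPL

Add the sources as powers (linear), then convert back to dB:
L_total = 10·log₁₀(10^(86.9/10) + 10^(87.6/10)) = 10·log₁₀(1065000000) = 90.3 dB SPL.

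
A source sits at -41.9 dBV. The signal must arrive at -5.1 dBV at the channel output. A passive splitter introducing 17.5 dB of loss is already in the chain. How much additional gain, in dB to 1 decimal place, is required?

The required make-up gain is the shortfall in the dB sum.
G = -5.1 − (-41.9) + 17.5 = 54.3 dB.

54.3 dB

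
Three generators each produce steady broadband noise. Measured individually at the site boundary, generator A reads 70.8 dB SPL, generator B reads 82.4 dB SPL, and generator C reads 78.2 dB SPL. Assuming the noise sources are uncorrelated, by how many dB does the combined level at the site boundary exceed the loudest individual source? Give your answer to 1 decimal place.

Incoherent sources sum as intensities:
L_total = 10·log₁₀(10^(70.8/10) + 10^(82.4/10) + 10^(78.2/10)) = 84.01 dB SPL.
Excess over the loudest (82.4 dB): 84.01 − 82.4 = 1.6 dB.

1.6 dB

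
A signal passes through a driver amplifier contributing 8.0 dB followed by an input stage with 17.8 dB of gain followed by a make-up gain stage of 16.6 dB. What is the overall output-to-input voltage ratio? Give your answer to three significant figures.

132

Net gain = 8.0 + 17.8 + 16.6 = 42.4 dB.
Voltage ratio = 10^(42.4/20) = 132.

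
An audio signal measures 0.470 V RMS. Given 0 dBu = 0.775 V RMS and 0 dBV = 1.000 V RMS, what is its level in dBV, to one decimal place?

dBV = 20·log₁₀(V / 1.000 V).
20·log₁₀(0.470/1.000) = -6.6 dBV.

-6.6 dBV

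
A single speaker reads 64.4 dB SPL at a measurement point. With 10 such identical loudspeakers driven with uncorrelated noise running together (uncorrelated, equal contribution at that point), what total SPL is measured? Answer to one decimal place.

74.4 dB SPL

10 equal incoherent sources raise the level by 10·log₁₀(10) = 10.00 dB.
L_total = 64.4 + 10.00 = 74.4 dB SPL.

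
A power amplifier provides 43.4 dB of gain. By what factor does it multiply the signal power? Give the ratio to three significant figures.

Power ratio = 10^(dB/10).
10^(43.4/10) = 10^(4.340) = 21900.

21900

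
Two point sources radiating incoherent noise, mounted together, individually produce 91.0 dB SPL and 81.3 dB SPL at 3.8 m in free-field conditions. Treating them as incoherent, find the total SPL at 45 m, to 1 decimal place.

Combined at 3.8 m: 10·log₁₀(10^(91.0/10)+10^(81.3/10)) = 91.44 dB SPL.
Then apply −20·log₁₀(45/3.8) = -21.47 dB → 70.0 dB SPL.

70.0 dB SPL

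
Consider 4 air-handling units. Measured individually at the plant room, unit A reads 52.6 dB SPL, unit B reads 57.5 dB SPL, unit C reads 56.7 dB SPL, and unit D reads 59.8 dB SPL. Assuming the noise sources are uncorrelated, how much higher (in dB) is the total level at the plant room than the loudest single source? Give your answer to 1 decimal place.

Add the sources as powers (linear), then convert back to dB:
L_total = 10·log₁₀(10^(52.6/10) + 10^(57.5/10) + 10^(56.7/10) + 10^(59.8/10)) = 63.36 dB SPL.
Excess over the loudest (59.8 dB): 63.36 − 59.8 = 3.6 dB.

3.6 dB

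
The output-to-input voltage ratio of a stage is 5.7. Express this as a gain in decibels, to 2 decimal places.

Voltage ratio → dB uses the 20·log₁₀ form:
20·log₁₀(5.7) = 15.12 dB.

15.12 dB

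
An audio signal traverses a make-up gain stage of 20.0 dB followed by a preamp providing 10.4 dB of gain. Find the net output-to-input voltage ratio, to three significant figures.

Net gain = 20.0 + 10.4 = 30.4 dB.
Voltage ratio = 10^(30.4/20) = 33.1.

33.1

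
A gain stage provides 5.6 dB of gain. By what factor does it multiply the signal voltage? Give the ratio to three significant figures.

1.91

Voltage ratio = 10^(dB/20).
10^(5.6/20) = 10^(0.2800) = 1.91.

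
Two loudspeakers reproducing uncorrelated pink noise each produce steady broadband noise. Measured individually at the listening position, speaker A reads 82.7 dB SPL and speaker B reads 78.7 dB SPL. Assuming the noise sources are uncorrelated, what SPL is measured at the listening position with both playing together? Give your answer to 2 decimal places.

Uncorrelated sources add in intensity (power), not in dB.
L_total = 10·log₁₀(10^(82.7/10) + 10^(78.7/10)) = 10·log₁₀(260300000) = 84.16 dB SPL.

84.16 dB SPL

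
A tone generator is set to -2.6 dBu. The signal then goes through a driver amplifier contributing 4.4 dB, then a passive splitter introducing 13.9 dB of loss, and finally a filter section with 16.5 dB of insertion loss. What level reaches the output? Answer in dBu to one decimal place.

Cascaded gains and losses add directly in dB.
-2.6 + 4.4 − 13.9 − 16.5 = -28.6 dBu.

-28.6 dBu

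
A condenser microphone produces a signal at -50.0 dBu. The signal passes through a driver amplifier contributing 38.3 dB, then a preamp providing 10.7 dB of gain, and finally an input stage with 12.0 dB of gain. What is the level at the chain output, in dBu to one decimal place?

+11.0 dBu

Cascaded gains and losses add directly in dB.
-50.0 + 38.3 + 10.7 + 12.0 = +11.0 dBu.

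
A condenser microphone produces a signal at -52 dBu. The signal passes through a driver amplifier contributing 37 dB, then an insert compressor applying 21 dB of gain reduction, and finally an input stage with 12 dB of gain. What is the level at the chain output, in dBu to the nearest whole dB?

Cascaded gains and losses add directly in dB.
-52 + 37 − 21 + 12 = -24 dBu.

-24 dBu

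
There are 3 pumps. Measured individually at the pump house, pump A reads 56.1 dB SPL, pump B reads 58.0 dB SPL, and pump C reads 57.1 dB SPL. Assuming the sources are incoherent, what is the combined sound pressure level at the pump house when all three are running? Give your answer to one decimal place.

Incoherent sources sum as intensities:
L_total = 10·log₁₀(10^(56.1/10) + 10^(58.0/10) + 10^(57.1/10)) = 10·log₁₀(1551000) = 61.9 dB SPL.

61.9 dB SPL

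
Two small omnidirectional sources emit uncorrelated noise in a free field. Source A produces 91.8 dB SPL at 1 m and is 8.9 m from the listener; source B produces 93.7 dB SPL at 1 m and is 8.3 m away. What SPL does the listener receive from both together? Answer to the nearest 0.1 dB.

77.3 dB SPL

At the listener: L_A = 91.8 − 20·log₁₀(8.9) = 72.81 dB; L_B = 93.7 − 20·log₁₀(8.3) = 75.32 dB.
Combined: 10·log₁₀(10^(72.81/10)+10^(75.32/10)) = 77.3 dB SPL.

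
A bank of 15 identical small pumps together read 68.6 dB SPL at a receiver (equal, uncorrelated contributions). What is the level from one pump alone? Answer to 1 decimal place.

15 equal incoherent sources add 10·log₁₀(15) = 11.76 dB over one source.
L_one = 68.6 − 11.76 = 56.8 dB SPL.

56.8 dB SPL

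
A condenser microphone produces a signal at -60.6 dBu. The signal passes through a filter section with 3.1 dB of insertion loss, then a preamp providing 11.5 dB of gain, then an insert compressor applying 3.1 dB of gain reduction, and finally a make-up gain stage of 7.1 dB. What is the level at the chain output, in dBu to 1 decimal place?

-48.2 dBu

Gain stages sum in dB:
-60.6 − 3.1 + 11.5 − 3.1 + 7.1 = -48.2 dBu.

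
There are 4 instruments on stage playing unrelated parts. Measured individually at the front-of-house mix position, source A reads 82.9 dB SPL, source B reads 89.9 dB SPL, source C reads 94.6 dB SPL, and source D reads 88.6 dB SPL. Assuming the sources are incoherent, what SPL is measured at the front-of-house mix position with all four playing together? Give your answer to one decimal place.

Uncorrelated sources add in intensity (power), not in dB.
L_total = 10·log₁₀(10^(82.9/10) + 10^(89.9/10) + 10^(94.6/10) + 10^(88.6/10)) = 10·log₁₀(4781000000) = 96.8 dB SPL.

96.8 dB SPL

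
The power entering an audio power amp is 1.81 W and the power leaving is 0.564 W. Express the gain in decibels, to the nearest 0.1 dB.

-5.1 dB

Power is a power quantity, so gain = 10·log₁₀(P_out/P_in).
10·log₁₀(0.564/1.81) = 10·log₁₀(0.3116) = -5.1 dB.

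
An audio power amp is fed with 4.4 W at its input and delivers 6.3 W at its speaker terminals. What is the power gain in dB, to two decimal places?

Power is a power quantity, so gain = 10·log₁₀(P_out/P_in).
10·log₁₀(6.3/4.4) = 10·log₁₀(1.432) = 1.56 dB.

1.56 dB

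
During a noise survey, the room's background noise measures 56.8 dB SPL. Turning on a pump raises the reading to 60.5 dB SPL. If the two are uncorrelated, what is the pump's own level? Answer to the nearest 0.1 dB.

Background correction is a power subtraction:
L_src = 10·log₁₀(10^(60.5/10) − 10^(56.8/10)) = 10·log₁₀(643400) = 58.1 dB SPL.

58.1 dB SPL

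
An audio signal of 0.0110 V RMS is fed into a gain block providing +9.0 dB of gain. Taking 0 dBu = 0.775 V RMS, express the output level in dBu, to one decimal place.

-28.0 dBu

Input level: 20·log₁₀(0.0110/0.775) = -36.96 dBu.
Output: -36.96 + 9.0 = -28.0 dBu.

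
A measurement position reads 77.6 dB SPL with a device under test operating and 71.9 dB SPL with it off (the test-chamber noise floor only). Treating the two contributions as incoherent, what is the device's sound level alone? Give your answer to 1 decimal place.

Remove the background by subtracting linear intensities:
L_src = 10·log₁₀(10^(77.6/10) − 10^(71.9/10)) = 10·log₁₀(42060000) = 76.2 dB SPL.

76.2 dB SPL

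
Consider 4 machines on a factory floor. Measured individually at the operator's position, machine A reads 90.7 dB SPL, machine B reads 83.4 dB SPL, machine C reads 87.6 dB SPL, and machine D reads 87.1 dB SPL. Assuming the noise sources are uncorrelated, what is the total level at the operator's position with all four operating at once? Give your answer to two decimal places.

93.95 dB SPL

Add the sources as powers (linear), then convert back to dB:
L_total = 10·log₁₀(10^(90.7/10) + 10^(83.4/10) + 10^(87.6/10) + 10^(87.1/10)) = 10·log₁₀(2482000000) = 93.95 dB SPL.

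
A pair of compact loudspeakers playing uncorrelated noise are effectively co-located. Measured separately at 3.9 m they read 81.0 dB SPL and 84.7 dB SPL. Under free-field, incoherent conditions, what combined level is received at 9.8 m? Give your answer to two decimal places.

Combined at 3.9 m: 10·log₁₀(10^(81.0/10)+10^(84.7/10)) = 86.243 dB SPL.
Then apply −20·log₁₀(9.8/3.9) = -8.003 dB → 78.24 dB SPL.

78.24 dB SPL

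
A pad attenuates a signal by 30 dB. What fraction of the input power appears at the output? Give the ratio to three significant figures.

Power ratio = 10^(dB/10).
10^(-30/10) = 10^(-3.000) = 0.00100.

0.00100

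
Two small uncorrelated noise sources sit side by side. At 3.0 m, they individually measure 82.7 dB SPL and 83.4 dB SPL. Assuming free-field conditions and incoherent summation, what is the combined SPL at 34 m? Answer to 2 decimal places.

Combined at 3.0 m: 10·log₁₀(10^(82.7/10)+10^(83.4/10)) = 86.074 dB SPL.
Then apply −20·log₁₀(34/3.0) = -21.087 dB → 64.99 dB SPL.

64.99 dB SPL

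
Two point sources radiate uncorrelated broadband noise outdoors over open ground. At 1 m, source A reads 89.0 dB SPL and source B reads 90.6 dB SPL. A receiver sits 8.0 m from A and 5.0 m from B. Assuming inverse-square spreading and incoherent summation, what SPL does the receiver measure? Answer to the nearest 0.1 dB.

77.7 dB SPL

At the listener: L_A = 89.0 − 20·log₁₀(8.0) = 70.94 dB; L_B = 90.6 − 20·log₁₀(5.0) = 76.62 dB.
Combined: 10·log₁₀(10^(70.94/10)+10^(76.62/10)) = 77.7 dB SPL.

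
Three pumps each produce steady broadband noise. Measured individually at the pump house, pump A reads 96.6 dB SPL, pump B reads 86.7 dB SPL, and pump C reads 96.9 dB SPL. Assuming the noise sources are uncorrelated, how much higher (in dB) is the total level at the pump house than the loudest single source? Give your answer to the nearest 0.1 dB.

Add the sources as powers (linear), then convert back to dB:
L_total = 10·log₁₀(10^(96.6/10) + 10^(86.7/10) + 10^(96.9/10)) = 99.97 dB SPL.
Excess over the loudest (96.9 dB): 99.97 − 96.9 = 3.1 dB.

3.1 dB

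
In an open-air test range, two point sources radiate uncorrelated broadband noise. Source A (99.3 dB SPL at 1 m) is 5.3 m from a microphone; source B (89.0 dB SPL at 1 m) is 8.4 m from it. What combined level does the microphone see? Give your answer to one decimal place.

85.0 dB SPL

At the listener: L_A = 99.3 − 20·log₁₀(5.3) = 84.81 dB; L_B = 89.0 − 20·log₁₀(8.4) = 70.51 dB.
Combined: 10·log₁₀(10^(84.81/10)+10^(70.51/10)) = 85.0 dB SPL.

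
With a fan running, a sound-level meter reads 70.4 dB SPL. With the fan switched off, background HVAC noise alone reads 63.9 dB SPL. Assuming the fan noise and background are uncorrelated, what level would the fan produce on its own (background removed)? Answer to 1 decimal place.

Background correction is a power subtraction:
L_src = 10·log₁₀(10^(70.4/10) − 10^(63.9/10)) = 10·log₁₀(8510000) = 69.3 dB SPL.

69.3 dB SPL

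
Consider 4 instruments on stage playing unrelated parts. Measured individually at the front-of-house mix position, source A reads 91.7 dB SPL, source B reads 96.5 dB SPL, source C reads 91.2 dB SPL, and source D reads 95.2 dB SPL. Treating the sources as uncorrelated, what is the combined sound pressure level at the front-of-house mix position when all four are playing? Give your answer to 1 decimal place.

100.2 dB SPL

Add the sources as powers (linear), then convert back to dB:
L_total = 10·log₁₀(10^(91.7/10) + 10^(96.5/10) + 10^(91.2/10) + 10^(95.2/10)) = 10·log₁₀(10576000000) = 100.2 dB SPL.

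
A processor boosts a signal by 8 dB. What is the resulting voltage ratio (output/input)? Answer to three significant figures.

2.51

Voltage ratio = 10^(dB/20).
10^(8/20) = 10^(0.4000) = 2.51.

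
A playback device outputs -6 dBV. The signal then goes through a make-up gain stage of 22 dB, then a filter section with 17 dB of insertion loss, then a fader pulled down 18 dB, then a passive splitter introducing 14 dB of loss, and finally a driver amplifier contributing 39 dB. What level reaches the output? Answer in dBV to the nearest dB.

+6 dBV

In dB, series stages simply add:
-6 + 22 − 17 − 18 − 14 + 39 = +6 dBV.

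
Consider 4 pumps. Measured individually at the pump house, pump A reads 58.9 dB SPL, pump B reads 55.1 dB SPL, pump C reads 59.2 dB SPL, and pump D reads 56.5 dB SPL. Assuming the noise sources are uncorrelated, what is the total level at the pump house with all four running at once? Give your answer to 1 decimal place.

63.8 dB SPL

Add the sources as powers (linear), then convert back to dB:
L_total = 10·log₁₀(10^(58.9/10) + 10^(55.1/10) + 10^(59.2/10) + 10^(56.5/10)) = 10·log₁₀(2378000) = 63.8 dB SPL.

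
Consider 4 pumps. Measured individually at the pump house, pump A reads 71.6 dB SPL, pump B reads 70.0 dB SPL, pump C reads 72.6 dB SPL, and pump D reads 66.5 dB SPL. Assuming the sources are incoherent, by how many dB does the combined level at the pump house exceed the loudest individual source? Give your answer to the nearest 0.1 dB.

Incoherent sources sum as intensities:
L_total = 10·log₁₀(10^(71.6/10) + 10^(70.0/10) + 10^(72.6/10) + 10^(66.5/10)) = 76.73 dB SPL.
Excess over the loudest (72.6 dB): 76.73 − 72.6 = 4.1 dB.

4.1 dB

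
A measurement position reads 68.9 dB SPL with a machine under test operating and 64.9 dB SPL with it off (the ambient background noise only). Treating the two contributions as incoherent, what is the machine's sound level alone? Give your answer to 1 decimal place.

66.7 dB SPL

Remove the background by subtracting linear intensities:
L_src = 10·log₁₀(10^(68.9/10) − 10^(64.9/10)) = 10·log₁₀(4672000) = 66.7 dB SPL.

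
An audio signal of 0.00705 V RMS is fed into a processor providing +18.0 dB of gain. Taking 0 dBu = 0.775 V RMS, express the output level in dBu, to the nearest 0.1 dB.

Input level: 20·log₁₀(0.00705/0.775) = -40.82 dBu.
Output: -40.82 + 18.0 = -22.8 dBu.

-22.8 dBu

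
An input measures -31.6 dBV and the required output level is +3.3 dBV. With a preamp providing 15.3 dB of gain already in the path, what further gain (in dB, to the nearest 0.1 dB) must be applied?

The required make-up gain is the shortfall in the dB sum.
G = +3.3 − (-31.6) − 15.3 = 19.6 dB.

19.6 dB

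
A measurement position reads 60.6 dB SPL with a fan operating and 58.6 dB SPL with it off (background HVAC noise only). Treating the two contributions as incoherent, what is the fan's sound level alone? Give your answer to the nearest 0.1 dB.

Background correction is a power subtraction:
L_src = 10·log₁₀(10^(60.6/10) − 10^(58.6/10)) = 10·log₁₀(423700) = 56.3 dB SPL.

56.3 dB SPL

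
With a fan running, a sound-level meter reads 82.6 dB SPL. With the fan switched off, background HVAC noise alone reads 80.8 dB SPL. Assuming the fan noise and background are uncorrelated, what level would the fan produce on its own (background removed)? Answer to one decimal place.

77.9 dB SPL

Subtract intensities: L_src = 10·log₁₀(10^(L_total/10) − 10^(L_bg/10)).
L_src = 10·log₁₀(10^(82.6/10) − 10^(80.8/10)) = 10·log₁₀(61740000) = 77.9 dB SPL.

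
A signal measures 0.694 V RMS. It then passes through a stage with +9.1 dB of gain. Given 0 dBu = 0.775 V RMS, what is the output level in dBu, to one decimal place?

Input level: 20·log₁₀(0.694/0.775) = -0.96 dBu.
Output: -0.96 + 9.1 = +8.1 dBu.

+8.1 dBu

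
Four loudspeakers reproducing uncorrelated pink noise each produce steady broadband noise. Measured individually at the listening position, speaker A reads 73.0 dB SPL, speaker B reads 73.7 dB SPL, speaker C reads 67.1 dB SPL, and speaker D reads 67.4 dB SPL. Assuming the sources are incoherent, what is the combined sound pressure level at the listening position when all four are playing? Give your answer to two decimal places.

77.33 dB SPL

Uncorrelated sources add in intensity (power), not in dB.
L_total = 10·log₁₀(10^(73.0/10) + 10^(73.7/10) + 10^(67.1/10) + 10^(67.4/10)) = 10·log₁₀(54020000) = 77.33 dB SPL.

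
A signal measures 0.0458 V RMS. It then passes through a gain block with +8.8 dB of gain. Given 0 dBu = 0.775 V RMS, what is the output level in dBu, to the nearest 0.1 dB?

-15.8 dBu

Input level: 20·log₁₀(0.0458/0.775) = -24.57 dBu.
Output: -24.57 + 8.8 = -15.8 dBu.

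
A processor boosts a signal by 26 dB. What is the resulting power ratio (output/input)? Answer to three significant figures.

Power ratio = 10^(dB/10).
10^(26/10) = 10^(2.600) = 398.

398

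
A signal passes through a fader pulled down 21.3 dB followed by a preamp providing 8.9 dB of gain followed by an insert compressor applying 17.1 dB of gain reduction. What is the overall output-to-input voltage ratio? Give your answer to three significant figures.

0.0335

Net gain = (−21.3) + 8.9 + (−17.1) = -29.5 dB.
Voltage ratio = 10^(-29.5/20) = 0.0335.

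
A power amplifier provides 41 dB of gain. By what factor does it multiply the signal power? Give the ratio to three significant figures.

12600

Power ratio = 10^(dB/10).
10^(41/10) = 10^(4.100) = 12600.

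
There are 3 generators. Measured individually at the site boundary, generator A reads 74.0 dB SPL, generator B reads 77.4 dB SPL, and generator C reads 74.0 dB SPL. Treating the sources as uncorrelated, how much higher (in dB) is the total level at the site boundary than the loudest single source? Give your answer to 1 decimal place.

2.8 dB

Incoherent sources sum as intensities:
L_total = 10·log₁₀(10^(74.0/10) + 10^(77.4/10) + 10^(74.0/10)) = 80.22 dB SPL.
Excess over the loudest (77.4 dB): 80.22 − 77.4 = 2.8 dB.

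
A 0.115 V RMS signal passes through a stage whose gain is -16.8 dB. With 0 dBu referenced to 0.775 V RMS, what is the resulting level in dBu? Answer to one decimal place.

Input level: 20·log₁₀(0.115/0.775) = -16.57 dBu.
Output: -16.57 − 16.8 = -33.4 dBu.

-33.4 dBu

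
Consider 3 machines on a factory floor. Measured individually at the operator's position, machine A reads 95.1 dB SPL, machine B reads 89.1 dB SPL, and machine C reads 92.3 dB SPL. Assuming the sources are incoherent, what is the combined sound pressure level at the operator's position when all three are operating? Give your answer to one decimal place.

97.6 dB SPL

Incoherent sources sum as intensities:
L_total = 10·log₁₀(10^(95.1/10) + 10^(89.1/10) + 10^(92.3/10)) = 10·log₁₀(5747000000) = 97.6 dB SPL.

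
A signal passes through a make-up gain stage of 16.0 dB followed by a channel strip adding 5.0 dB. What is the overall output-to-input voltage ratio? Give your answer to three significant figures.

Net gain = 16.0 + 5.0 = 21.0 dB.
Voltage ratio = 10^(21.0/20) = 11.2.

11.2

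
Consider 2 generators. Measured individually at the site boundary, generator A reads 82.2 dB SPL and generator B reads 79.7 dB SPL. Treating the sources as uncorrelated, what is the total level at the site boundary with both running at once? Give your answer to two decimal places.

84.14 dB SPL

Incoherent sources sum as intensities:
L_total = 10·log₁₀(10^(82.2/10) + 10^(79.7/10)) = 10·log₁₀(259300000) = 84.14 dB SPL.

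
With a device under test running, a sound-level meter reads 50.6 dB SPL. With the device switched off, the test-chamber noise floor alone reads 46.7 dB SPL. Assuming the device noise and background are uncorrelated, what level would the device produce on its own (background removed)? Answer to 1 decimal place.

Subtract intensities: L_src = 10·log₁₀(10^(L_total/10) − 10^(L_bg/10)).
L_src = 10·log₁₀(10^(50.6/10) − 10^(46.7/10)) = 10·log₁₀(68040) = 48.3 dB SPL.

48.3 dB SPL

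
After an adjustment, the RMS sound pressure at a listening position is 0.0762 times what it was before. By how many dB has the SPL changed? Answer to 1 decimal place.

SPL change from a pressure ratio uses the 20·log₁₀ form:
20·log₁₀(0.0762) = -22.4 dB.

-22.4 dB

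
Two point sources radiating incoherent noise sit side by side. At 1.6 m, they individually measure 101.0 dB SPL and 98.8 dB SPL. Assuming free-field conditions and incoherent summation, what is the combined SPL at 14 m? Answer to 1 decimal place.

Combined at 1.6 m: 10·log₁₀(10^(101.0/10)+10^(98.8/10)) = 103.05 dB SPL.
Then apply −20·log₁₀(14/1.6) = -18.84 dB → 84.2 dB SPL.

84.2 dB SPL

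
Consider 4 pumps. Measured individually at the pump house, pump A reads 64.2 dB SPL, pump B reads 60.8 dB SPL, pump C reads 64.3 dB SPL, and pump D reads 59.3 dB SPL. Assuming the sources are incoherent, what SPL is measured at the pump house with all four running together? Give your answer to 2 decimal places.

Add the sources as powers (linear), then convert back to dB:
L_total = 10·log₁₀(10^(64.2/10) + 10^(60.8/10) + 10^(64.3/10) + 10^(59.3/10)) = 10·log₁₀(7375000) = 68.68 dB SPL.

68.68 dB SPL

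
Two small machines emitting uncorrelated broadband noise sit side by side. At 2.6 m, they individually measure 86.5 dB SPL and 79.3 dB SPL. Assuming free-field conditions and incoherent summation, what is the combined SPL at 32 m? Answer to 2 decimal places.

Combined at 2.6 m: 10·log₁₀(10^(86.5/10)+10^(79.3/10)) = 87.257 dB SPL.
Then apply −20·log₁₀(32/2.6) = -21.804 dB → 65.45 dB SPL.

65.45 dB SPL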